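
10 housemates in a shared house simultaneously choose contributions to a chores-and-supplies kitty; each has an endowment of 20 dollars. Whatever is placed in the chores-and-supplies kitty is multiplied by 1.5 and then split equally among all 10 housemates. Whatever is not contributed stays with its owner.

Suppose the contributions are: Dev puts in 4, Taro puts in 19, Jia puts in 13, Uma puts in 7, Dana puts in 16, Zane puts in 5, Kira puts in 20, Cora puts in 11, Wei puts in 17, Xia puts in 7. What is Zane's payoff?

Total contributed: 4 + 19 + 13 + 7 + 16 + 5 + 20 + 11 + 17 + 7 = 119.
Each receives 1.5 × 119 / 10 = 17.85 from the chores-and-supplies kitty.
Zane keeps 20 − 5 = 15, so Zane's payoff is 15 + 17.85 = 32.85.

32.85 dollars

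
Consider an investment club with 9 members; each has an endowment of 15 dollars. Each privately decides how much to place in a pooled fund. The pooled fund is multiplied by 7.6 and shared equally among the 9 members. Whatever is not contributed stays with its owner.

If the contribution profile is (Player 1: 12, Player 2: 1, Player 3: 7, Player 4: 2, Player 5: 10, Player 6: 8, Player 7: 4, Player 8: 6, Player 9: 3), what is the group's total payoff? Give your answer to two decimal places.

484.80 dollars

Total contributed: 12 + 1 + 7 + 2 + 10 + 8 + 4 + 6 + 3 = 53; total kept: 9 × 15 − 53 = 82.
The pooled fund pays out 7.6 × 53 = 402.80 in aggregate.
Group total = 82 + 402.80 = 484.80.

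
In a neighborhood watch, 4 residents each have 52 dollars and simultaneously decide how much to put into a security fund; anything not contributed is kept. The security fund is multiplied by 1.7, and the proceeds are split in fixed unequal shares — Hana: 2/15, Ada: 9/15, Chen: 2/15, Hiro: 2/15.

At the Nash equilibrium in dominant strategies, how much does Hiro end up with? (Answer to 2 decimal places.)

63.79 dollars

For player j, contributing a unit is worthwhile iff 1.7 × (j's share) ≥ 1, i.e. iff j's share is at least 0.5882.
The only share above 0.5882 is Ada's 9/15, contributing 52; the remaining 3 contribute 0. Total contributed: 52.
Hiro keeps 52 and receives 1.7 × 52 × 2/15 = 11.79 from the security fund, for a payoff of 63.79.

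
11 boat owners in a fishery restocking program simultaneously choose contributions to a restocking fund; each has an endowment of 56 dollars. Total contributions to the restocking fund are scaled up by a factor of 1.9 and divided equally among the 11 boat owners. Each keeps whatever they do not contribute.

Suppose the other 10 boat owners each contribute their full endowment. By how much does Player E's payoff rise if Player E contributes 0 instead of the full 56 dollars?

Switching from a contribution of 56 to 0 lets Player E keep an extra 56 dollars, but lowers the restocking fund by 56, which costs Player E their own share of that drop: 1.9/11 × 56 = 9.67.
Net gain = 56 − 9.67 = 46.33. The private return per contributed unit (0.1727) is below 1, so free-riding is indeed the best response regardless of what the others do.

46.33 dollars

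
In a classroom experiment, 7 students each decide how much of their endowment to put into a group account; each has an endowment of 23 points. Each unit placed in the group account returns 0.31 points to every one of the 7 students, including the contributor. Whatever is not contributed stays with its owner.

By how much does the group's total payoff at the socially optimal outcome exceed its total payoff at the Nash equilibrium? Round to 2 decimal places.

The private return per contributed unit is 0.31 < 1, so contributing 0 is dominant for every player. At the Nash equilibrium everyone keeps their 23, and the group total is 7 × 23 = 161.
Each contributed unit returns 2.170 to the group as a whole (0.31 to each of 7 players), which exceeds 1, so the social optimum is full contribution: group total = 2.170 × 161 = 349.37.
Efficiency loss = 349.37 − 161 = 188.37.

188.37 points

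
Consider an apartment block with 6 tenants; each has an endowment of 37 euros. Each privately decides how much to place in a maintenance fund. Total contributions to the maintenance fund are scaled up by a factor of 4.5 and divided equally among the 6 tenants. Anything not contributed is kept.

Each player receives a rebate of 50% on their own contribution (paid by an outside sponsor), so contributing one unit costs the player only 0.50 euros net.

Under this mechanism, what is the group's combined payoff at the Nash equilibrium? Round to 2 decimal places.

1110.00 euros

Under the mechanism each unit contributed yields (4.5/6) / 0.50 = 1.5000 back to its contributor per unit of net cost, which exceeds 1, making full contribution the dominant choice for everyone.
At the Nash equilibrium everyone contributes 37. Group total payoff = 6 × (37 × 0.50 + 4.5 × 37) = 1110.00.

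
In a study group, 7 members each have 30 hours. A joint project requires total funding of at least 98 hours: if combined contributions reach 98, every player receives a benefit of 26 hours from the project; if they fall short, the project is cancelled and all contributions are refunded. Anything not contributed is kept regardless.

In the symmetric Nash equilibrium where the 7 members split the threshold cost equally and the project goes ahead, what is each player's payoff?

42 hours

Equal share of the threshold: 98/7 = 14.
At this profile no one gains by cutting their contribution: any cut drops the total below 98, the project is cancelled, contributions are refunded, and the deviator ends with 30, which is less than 30 − 14 + 26 = 42. Contributing more than 14 just wastes the excess. So contributing exactly 14 is a best response.
Each player's payoff: 30 − 14 + 26 = 42.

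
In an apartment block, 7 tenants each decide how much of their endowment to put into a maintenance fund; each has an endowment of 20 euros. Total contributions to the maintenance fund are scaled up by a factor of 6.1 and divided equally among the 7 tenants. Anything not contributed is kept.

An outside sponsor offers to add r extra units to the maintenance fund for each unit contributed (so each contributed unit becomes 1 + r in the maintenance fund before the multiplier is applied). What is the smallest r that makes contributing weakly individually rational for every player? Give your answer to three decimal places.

With matching at rate r, one contributed unit becomes (1 + r) in the maintenance fund and returns 6.1 × (1 + r) / 7 to the contributor.
Setting this equal to 1: 1 + r = 7/6.1 = 1.1475.
So the minimum matching rate is r = 1.1475 − 1 = 0.148.

0.148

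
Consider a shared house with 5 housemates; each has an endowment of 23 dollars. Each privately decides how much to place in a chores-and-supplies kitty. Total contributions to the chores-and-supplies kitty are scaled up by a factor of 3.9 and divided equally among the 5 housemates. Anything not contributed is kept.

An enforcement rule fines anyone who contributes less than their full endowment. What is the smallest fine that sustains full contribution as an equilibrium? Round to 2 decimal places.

Given the others contribute fully, the best deviation is to contribute 0 (any partial contribution still incurs the fine and gives up units whose private return 0.7800 is below 1).
Deviating from 23 to 0 saves 23 dollars but forfeits the deviator's share of the drop in the chores-and-supplies kitty: 3.9/5 × 23 = 17.94.
So the deviation gain is 23 − 17.94 = 5.06, and the fine must be at least 5.06 dollars to wipe it out.

5.06 dollars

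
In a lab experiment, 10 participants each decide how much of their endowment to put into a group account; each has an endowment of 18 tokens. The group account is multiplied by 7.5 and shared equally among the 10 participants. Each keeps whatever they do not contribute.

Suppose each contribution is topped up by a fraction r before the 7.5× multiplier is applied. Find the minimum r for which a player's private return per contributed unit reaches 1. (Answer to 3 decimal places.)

0.333

With matching at rate r, one contributed unit becomes (1 + r) in the group account and returns 7.5 × (1 + r) / 10 to the contributor.
Setting this equal to 1: 1 + r = 10/7.5 = 1.3333.
So the minimum matching rate is r = 1.3333 − 1 = 0.333.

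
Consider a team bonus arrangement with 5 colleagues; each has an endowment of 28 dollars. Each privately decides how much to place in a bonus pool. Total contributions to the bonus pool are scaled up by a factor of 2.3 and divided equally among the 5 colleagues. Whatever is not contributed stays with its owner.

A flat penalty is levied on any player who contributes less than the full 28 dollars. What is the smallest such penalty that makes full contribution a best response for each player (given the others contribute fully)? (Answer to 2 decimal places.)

Given the others contribute fully, the best deviation is to contribute 0 (any partial contribution still incurs the fine and gives up units whose private return 0.4600 is below 1).
Deviating from 28 to 0 saves 28 dollars but forfeits the deviator's share of the drop in the bonus pool: 2.3/5 × 28 = 12.88.
So the deviation gain is 28 − 12.88 = 15.12, and the fine must be at least 15.12 dollars to wipe it out.

15.12 dollars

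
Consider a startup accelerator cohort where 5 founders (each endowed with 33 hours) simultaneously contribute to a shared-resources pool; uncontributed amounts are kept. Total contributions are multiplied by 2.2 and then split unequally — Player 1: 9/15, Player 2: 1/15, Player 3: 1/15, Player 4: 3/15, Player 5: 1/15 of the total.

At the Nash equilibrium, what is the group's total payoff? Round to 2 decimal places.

204.60 hours

Player j's private return per contributed unit is 2.2 × (j's share). Contributing is weakly dominant for j when that share is at least 1/2.2 = 0.4545, and contributing 0 is dominant otherwise.
Player 1 alone (share 9/15) is above the threshold, contributing 33; the remaining 4 contribute 0. Total contributed: 33.
The shared-resources pool pays out 2.2 × 33 = 72.60 in total (split across the unequal shares, but the aggregate is all that matters for the group sum).
The 4 free-riders keep 33 each, adding 132. Group total = 132 + 72.60 = 204.60.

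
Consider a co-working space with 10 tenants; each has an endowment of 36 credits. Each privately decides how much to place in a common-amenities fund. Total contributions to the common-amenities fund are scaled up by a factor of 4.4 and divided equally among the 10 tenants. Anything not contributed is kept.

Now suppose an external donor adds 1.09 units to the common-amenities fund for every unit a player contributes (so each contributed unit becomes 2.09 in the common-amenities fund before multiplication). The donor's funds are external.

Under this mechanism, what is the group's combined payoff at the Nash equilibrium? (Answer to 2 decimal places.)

With the mechanism, a contributed unit returns 4.4 × 2.09 / 10 = 0.9196 per unit of net cost — still below 1 — so contributing 0 remains dominant for every player.
Everyone keeps their endowment and the group total is 10 × 36 = 360.

360.00 credits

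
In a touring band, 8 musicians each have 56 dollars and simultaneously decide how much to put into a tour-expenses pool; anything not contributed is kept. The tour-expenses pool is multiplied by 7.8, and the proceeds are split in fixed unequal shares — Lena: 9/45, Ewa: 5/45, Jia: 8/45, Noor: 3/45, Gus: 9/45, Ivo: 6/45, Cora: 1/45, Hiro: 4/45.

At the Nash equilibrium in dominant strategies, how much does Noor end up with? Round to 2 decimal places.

172.48 dollars

Each unit j contributes comes back to j as 7.8 × (j's share), so j prefers to contribute only if that share exceeds 1/7.8 = 0.1282; otherwise keeping the unit dominates.
Lena, Jia, Gus and Ivo clear that bar, contributing 56 each; the remaining 4 contribute 0. Total contributed: 224.
Noor keeps 56 and receives 7.8 × 224 × 3/45 = 116.48 from the tour-expenses pool, for a payoff of 172.48.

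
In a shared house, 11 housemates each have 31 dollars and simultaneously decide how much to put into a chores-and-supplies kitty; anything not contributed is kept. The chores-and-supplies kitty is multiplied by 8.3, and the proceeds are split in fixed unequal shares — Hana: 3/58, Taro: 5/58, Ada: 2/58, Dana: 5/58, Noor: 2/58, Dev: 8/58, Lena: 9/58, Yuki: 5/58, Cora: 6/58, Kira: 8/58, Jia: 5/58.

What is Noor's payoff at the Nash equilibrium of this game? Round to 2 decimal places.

Each unit j contributes comes back to j as 8.3 × (j's share), so j prefers to contribute only if that share exceeds 1/8.3 = 0.1205; otherwise keeping the unit dominates.
Dev, Lena and Kira are above the threshold, contributing 31 each; the remaining 8 contribute 0. Total contributed: 93.
Noor keeps 31 and receives 8.3 × 93 × 2/58 = 26.62 from the chores-and-supplies kitty, for a payoff of 57.62.

57.62 dollars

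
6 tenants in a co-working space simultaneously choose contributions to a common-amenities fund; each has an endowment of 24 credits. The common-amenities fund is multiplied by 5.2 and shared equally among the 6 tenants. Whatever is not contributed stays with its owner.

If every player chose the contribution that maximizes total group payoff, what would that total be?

Each contributed unit returns 5.200 to the group as a whole (0.8667 to each of 6 players), which exceeds 1, so the social optimum is full contribution: group total = 5.200 × 144 = 748.80.

748.80 credits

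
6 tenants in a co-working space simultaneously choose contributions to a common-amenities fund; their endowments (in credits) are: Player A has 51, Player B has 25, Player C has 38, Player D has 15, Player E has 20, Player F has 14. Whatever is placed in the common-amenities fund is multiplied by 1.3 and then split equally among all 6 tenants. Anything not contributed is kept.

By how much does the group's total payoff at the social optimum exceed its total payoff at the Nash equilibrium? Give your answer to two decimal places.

The private return per contributed unit is 1.3/6 = 0.2167 < 1 for every player regardless of endowment, so the Nash equilibrium is zero contribution and the group total is Σ E_j = 51 + 25 + 38 + 15 + 20 + 14 = 163.
Each contributed unit returns 1.300 to the group, so the social optimum is full contribution by everyone: group total = 1.300 × 163 = 211.90.
Efficiency loss = (1.300 − 1) × 163 = 48.90.

48.90 credits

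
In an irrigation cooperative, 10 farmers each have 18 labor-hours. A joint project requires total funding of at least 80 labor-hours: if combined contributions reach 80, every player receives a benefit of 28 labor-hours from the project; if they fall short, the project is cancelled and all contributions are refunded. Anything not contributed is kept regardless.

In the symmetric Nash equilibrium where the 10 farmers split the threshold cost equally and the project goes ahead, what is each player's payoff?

Equal share of the threshold: 80/10 = 8.
At this profile no one gains by cutting their contribution: any cut drops the total below 80, the project is cancelled, contributions are refunded, and the deviator ends with 18, which is less than 18 − 8 + 28 = 38. Contributing more than 8 just wastes the excess. So contributing exactly 8 is a best response.
Each player's payoff: 18 − 8 + 28 = 38.

38 labor-hours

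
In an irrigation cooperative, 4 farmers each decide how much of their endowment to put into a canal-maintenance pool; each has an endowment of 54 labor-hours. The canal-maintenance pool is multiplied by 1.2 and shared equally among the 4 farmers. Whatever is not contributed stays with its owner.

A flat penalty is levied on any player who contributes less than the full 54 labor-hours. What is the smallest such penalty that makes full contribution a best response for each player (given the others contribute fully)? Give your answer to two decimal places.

Given the others contribute fully, the best deviation is to contribute 0 (any partial contribution still incurs the fine and gives up units whose private return 0.3000 is below 1).
Deviating from 54 to 0 saves 54 labor-hours but forfeits the deviator's share of the drop in the canal-maintenance pool: 1.2/4 × 54 = 16.20.
So the deviation gain is 54 − 16.20 = 37.80, and the fine must be at least 37.80 labor-hours to wipe it out.

37.80 labor-hours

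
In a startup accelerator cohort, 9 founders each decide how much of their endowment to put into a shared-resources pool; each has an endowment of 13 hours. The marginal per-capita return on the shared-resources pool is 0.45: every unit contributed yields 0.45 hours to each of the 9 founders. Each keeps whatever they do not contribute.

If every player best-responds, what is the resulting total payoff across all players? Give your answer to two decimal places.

117.00 hours

The private return per contributed unit is 0.45 < 1, so contributing 0 is dominant for every player. At the Nash equilibrium everyone keeps their 13, and the group total is 9 × 13 = 117.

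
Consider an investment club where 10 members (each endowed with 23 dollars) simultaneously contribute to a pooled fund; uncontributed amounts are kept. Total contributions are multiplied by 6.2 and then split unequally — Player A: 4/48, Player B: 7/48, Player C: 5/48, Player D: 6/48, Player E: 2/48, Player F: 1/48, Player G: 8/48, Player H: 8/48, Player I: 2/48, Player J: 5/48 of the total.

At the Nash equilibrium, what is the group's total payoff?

469.20 dollars

Each unit j contributes comes back to j as 6.2 × (j's share), so j prefers to contribute only if that share exceeds 1/6.2 = 0.1613; otherwise keeping the unit dominates.
Player G and Player H clear that bar, contributing 23 each; the remaining 8 contribute 0. Total contributed: 46.
The pooled fund pays out 6.2 × 46 = 285.20 in total (split across the unequal shares, but the aggregate is all that matters for the group sum).
The 8 free-riders keep 23 each, adding 184. Group total = 184 + 285.20 = 469.20.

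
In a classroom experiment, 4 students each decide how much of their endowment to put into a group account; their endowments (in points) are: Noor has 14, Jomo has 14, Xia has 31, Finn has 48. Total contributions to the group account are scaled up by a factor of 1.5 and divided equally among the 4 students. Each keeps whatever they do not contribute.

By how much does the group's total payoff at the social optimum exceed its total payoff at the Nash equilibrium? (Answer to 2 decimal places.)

53.50 points

The private return per contributed unit is 1.5/4 = 0.3750 < 1 for every player regardless of endowment, so the Nash equilibrium is zero contribution and the group total is Σ E_j = 14 + 14 + 31 + 48 = 107.
Each contributed unit returns 1.500 to the group, so the social optimum is full contribution by everyone: group total = 1.500 × 107 = 160.50.
Efficiency loss = (1.500 − 1) × 107 = 53.50.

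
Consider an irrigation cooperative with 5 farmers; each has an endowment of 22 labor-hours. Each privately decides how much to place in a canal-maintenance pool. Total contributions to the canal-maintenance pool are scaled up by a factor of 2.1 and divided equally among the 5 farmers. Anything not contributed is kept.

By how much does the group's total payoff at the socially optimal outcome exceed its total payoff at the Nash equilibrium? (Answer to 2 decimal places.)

121.00 labor-hours

Each contributed unit returns 2.1/5 = 0.4200 to its contributor — below 1 — so contributing 0 is dominant for every player. At the Nash equilibrium everyone keeps their 22, and the group total is 5 × 22 = 110.
Each contributed unit returns 2.100 to the group as a whole (0.4200 to each of 5 players), which exceeds 1, so the social optimum is full contribution: group total = 2.100 × 110 = 231.00.
Efficiency loss = 231.00 − 110 = 121.00.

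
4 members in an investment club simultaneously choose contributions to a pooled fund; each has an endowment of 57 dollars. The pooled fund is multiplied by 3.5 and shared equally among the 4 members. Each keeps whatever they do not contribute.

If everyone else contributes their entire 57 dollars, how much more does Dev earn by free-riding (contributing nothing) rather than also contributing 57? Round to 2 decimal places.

7.13 dollars

Switching from a contribution of 57 to 0 lets Dev keep an extra 57 dollars, but lowers the pooled fund by 57, which costs Dev their own share of that drop: 3.5/4 × 57 = 49.87.
Net gain = 57 − 49.87 = 7.13. The private return per contributed unit (0.8750) is below 1, so free-riding is indeed the best response regardless of what the others do.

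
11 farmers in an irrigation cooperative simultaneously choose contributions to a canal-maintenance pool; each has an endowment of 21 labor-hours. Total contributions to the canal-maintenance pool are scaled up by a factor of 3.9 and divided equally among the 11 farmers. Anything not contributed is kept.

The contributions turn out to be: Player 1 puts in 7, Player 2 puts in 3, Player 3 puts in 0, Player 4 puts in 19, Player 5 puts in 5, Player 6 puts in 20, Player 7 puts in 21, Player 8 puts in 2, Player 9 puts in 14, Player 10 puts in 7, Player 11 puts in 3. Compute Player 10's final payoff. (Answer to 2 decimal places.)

Total contributed: 7 + 3 + 0 + 19 + 5 + 20 + 21 + 2 + 14 + 7 + 3 = 101.
Each receives 3.9 × 101 / 11 = 35.81 from the canal-maintenance pool.
Player 10 keeps 21 − 7 = 14, so Player 10's payoff is 14 + 35.81 = 49.81.

49.81 labor-hours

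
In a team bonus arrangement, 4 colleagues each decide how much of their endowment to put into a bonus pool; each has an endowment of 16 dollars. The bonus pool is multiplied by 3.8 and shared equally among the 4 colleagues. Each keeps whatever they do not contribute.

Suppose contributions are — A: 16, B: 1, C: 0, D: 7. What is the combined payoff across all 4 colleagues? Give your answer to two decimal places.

131.20 dollars

Total contributed: 16 + 1 + 0 + 7 = 24; total kept: 4 × 16 − 24 = 40.
The bonus pool pays out 3.8 × 24 = 91.20 in aggregate.
Group total = 40 + 91.20 = 131.20.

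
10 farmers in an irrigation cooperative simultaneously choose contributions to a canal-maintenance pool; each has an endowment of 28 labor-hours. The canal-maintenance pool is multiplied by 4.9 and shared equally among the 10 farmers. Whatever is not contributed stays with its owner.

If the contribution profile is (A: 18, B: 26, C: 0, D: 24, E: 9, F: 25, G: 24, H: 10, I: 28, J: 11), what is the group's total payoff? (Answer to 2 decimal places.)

962.50 labor-hours

Total contributed: 18 + 26 + 0 + 24 + 9 + 25 + 24 + 10 + 28 + 11 = 175; total kept: 10 × 28 − 175 = 105.
The canal-maintenance pool pays out 4.9 × 175 = 857.50 in aggregate.
Group total = 105 + 857.50 = 962.50.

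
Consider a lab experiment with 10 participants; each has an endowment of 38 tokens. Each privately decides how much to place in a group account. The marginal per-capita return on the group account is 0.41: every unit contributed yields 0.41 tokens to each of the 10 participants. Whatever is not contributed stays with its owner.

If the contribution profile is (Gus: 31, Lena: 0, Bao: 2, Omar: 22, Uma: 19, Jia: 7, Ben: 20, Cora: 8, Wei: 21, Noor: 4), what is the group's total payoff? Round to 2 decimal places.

795.40 tokens

Total contributed: 31 + 0 + 2 + 22 + 19 + 7 + 20 + 8 + 21 + 4 = 134; total kept: 10 × 38 − 134 = 246.
The group account pays out 0.41 × 10 × 134 = 549.40 in aggregate.
Group total = 246 + 549.40 = 795.40.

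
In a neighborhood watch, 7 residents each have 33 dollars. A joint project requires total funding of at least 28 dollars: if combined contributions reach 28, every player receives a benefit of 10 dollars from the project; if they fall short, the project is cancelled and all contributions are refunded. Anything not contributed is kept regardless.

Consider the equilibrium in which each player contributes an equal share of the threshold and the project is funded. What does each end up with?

Equal share of the threshold: 28/7 = 4.
At this profile no one gains by cutting their contribution: any cut drops the total below 28, the project is cancelled, contributions are refunded, and the deviator ends with 33, which is less than 33 − 4 + 10 = 39. Contributing more than 4 just wastes the excess. So contributing exactly 4 is a best response.
Each player's payoff: 33 − 4 + 10 = 39.

39 dollars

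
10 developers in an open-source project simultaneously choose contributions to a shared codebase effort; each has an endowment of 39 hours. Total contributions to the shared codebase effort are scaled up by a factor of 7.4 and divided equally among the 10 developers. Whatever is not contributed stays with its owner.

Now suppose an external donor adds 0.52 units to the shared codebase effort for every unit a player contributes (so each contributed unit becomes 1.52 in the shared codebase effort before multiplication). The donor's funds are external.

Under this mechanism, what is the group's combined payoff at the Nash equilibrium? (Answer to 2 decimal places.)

The effective private return per unit is now 7.4 × 1.52 / 10 = 1.1248 > 1, so every player's dominant strategy flips to full contribution.
At the Nash equilibrium everyone contributes 39. Group total payoff = 7.4 × 1.52 × 390 = 4386.72.

4386.72 hours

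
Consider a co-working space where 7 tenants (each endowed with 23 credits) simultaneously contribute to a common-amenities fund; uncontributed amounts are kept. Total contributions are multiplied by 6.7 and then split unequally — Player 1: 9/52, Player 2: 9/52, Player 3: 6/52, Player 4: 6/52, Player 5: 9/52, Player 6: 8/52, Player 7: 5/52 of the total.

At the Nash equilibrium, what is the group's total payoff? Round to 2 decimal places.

685.40 credits

Each unit j contributes comes back to j as 6.7 × (j's share), so j prefers to contribute only if that share exceeds 1/6.7 = 0.1493; otherwise keeping the unit dominates.
Player 1, Player 2, Player 5 and Player 6 clear that bar, contributing 23 each; the remaining 3 contribute 0. Total contributed: 92.
The common-amenities fund pays out 6.7 × 92 = 616.40 in total (split across the unequal shares, but the aggregate is all that matters for the group sum).
The 3 free-riders keep 23 each, adding 69. Group total = 69 + 616.40 = 685.40.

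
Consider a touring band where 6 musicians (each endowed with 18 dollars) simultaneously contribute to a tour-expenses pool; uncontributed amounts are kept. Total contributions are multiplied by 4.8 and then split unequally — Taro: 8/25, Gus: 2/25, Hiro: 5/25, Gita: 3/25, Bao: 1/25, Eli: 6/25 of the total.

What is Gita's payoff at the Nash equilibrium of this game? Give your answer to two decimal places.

38.74 dollars

A player with share s gets back 4.8·s per unit contributed, so full contribution is dominant for anyone with s > 1/4.8 = 0.2083 and zero contribution is dominant for anyone below.
Taro and Eli are above the threshold, contributing 18 each; the remaining 4 contribute 0. Total contributed: 36.
Gita keeps 18 and receives 4.8 × 36 × 3/25 = 20.74 from the tour-expenses pool, for a payoff of 38.74.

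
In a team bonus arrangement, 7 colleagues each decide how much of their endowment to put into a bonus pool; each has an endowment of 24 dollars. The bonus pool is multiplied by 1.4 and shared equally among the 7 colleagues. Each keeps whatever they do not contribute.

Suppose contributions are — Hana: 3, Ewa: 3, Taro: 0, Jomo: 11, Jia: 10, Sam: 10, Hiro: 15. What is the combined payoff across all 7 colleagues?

188.80 dollars

Total contributed: 3 + 3 + 0 + 11 + 10 + 10 + 15 = 52; total kept: 7 × 24 − 52 = 116.
The bonus pool pays out 1.4 × 52 = 72.80 in aggregate.
Group total = 116 + 72.80 = 188.80.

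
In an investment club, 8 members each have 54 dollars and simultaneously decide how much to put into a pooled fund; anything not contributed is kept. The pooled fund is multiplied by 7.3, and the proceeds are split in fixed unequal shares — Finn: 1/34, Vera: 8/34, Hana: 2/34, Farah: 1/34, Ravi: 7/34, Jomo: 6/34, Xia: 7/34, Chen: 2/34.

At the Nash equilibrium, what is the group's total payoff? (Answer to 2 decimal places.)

1792.80 dollars

Each unit j contributes comes back to j as 7.3 × (j's share), so j prefers to contribute only if that share exceeds 1/7.3 = 0.1370; otherwise keeping the unit dominates.
The shares above 0.1370 belong to Vera, Ravi, Jomo and Xia, contributing 54 each; the remaining 4 contribute 0. Total contributed: 216.
The pooled fund pays out 7.3 × 216 = 1576.80 in total (split across the unequal shares, but the aggregate is all that matters for the group sum).
The 4 free-riders keep 54 each, adding 216. Group total = 216 + 1576.80 = 1792.80.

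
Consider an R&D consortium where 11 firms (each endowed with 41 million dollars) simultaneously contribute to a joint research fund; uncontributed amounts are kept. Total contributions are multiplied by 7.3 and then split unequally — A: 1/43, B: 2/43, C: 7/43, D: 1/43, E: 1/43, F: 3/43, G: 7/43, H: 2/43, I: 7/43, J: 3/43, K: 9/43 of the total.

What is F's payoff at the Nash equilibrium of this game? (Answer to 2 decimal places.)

For player j, contributing a unit is worthwhile iff 7.3 × (j's share) ≥ 1, i.e. iff j's share is at least 0.1370.
C, G, I and K clear that bar, contributing 41 each; the remaining 7 contribute 0. Total contributed: 164.
F keeps 41 and receives 7.3 × 164 × 3/43 = 83.53 from the joint research fund, for a payoff of 124.53.

124.53 million dollars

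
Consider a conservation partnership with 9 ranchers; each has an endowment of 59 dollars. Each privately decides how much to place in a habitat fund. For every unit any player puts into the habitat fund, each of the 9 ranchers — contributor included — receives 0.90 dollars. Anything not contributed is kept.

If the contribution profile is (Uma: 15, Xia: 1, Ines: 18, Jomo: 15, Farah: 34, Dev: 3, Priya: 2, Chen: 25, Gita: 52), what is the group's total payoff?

1702.50 dollars

Total contributed: 15 + 1 + 18 + 15 + 34 + 3 + 2 + 25 + 52 = 165; total kept: 9 × 59 − 165 = 366.
The habitat fund pays out 0.90 × 9 × 165 = 1336.50 in aggregate.
Group total = 366 + 1336.50 = 1702.50.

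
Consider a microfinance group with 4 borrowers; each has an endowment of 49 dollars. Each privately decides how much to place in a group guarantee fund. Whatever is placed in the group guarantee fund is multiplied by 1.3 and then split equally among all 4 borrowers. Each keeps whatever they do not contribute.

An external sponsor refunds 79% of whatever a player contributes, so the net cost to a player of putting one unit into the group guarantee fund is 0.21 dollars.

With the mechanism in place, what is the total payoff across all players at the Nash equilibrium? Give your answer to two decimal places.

The effective private return per unit is now (1.3/4) / 0.21 = 1.5476 > 1, so every player's dominant strategy flips to full contribution.
At the Nash equilibrium everyone contributes 49. Group total payoff = 4 × (49 × 0.79 + 1.3 × 49) = 409.64.

409.64 dollars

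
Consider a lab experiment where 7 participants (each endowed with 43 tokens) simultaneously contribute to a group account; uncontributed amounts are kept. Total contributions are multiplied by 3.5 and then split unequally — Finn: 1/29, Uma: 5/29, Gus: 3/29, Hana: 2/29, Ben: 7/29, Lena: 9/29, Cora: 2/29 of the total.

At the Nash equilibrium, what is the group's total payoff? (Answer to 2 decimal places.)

408.50 tokens

Each unit j contributes comes back to j as 3.5 × (j's share), so j prefers to contribute only if that share exceeds 1/3.5 = 0.2857; otherwise keeping the unit dominates.
Only Lena (9/29) clears that bar, contributing 43; the remaining 6 contribute 0. Total contributed: 43.
The group account pays out 3.5 × 43 = 150.50 in total (split across the unequal shares, but the aggregate is all that matters for the group sum).
The 6 free-riders keep 43 each, adding 258. Group total = 258 + 150.50 = 408.50.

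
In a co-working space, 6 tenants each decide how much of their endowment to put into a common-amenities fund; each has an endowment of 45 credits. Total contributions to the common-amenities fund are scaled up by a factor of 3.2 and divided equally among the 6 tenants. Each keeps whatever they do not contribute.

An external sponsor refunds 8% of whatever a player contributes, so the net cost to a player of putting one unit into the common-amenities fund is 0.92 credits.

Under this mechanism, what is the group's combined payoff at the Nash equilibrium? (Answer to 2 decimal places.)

The effective private return is (3.2/6) / 0.92 = 0.5797, which is still under 1, so the mechanism doesn't change anyone's dominant strategy: zero contribution.
At the Nash equilibrium no one contributes; group total payoff = 6 × 45 = 270.

270.00 credits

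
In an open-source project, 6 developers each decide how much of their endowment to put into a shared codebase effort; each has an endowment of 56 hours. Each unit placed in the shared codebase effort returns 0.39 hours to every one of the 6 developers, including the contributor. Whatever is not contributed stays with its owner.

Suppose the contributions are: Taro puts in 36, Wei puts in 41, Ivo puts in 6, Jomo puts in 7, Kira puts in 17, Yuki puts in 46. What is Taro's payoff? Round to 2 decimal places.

Total contributed: 36 + 41 + 6 + 7 + 17 + 46 = 153.
Each receives 0.39 × 153 = 59.67 from the shared codebase effort.
Taro keeps 56 − 36 = 20, so Taro's payoff is 20 + 59.67 = 79.67.

79.67 hours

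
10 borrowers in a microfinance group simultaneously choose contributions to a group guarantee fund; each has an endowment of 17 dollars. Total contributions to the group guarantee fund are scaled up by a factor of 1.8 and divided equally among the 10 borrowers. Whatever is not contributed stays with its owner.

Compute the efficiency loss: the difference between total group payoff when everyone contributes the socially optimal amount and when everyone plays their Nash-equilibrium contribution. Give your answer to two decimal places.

Each contributed unit returns 1.8/10 = 0.1800 to its contributor — below 1 — so contributing 0 is dominant for every player. At the Nash equilibrium everyone keeps their 17, and the group total is 10 × 17 = 170.
Each contributed unit returns 1.800 to the group as a whole (0.1800 to each of 10 players), which exceeds 1, so the social optimum is full contribution: group total = 1.800 × 170 = 306.00.
Efficiency loss = 306.00 − 170 = 136.00.

136.00 dollars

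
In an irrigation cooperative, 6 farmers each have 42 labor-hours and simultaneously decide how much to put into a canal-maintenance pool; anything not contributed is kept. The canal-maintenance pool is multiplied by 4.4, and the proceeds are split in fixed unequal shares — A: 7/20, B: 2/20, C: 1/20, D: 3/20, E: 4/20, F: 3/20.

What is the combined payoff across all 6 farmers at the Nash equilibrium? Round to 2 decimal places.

Each unit j contributes comes back to j as 4.4 × (j's share), so j prefers to contribute only if that share exceeds 1/4.4 = 0.2273; otherwise keeping the unit dominates.
The only share above 0.2273 is A's 7/20, contributing 42; the remaining 5 contribute 0. Total contributed: 42.
The canal-maintenance pool pays out 4.4 × 42 = 184.80 in total (split across the unequal shares, but the aggregate is all that matters for the group sum).
The 5 free-riders keep 42 each, adding 210. Group total = 210 + 184.80 = 394.80.

394.80 labor-hours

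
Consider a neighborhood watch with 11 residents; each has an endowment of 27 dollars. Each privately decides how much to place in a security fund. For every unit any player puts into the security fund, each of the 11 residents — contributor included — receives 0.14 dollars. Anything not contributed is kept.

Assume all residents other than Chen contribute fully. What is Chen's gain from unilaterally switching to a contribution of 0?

Switching from a contribution of 27 to 0 lets Chen keep an extra 27 dollars, but lowers the security fund by 27, which costs Chen their own share of that drop: 0.14 × 27 = 3.78.
Net gain = 27 − 3.78 = 23.22. The private return per contributed unit (0.14) is below 1, so free-riding is indeed the best response regardless of what the others do.

23.22 dollars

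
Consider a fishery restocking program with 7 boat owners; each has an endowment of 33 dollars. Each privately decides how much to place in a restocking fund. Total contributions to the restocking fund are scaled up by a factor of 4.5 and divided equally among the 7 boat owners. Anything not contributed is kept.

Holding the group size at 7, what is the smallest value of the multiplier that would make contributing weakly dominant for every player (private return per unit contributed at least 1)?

7

A contributed unit returns (multiplier)/7 to its contributor.
This reaches 1 exactly when the multiplier is 7.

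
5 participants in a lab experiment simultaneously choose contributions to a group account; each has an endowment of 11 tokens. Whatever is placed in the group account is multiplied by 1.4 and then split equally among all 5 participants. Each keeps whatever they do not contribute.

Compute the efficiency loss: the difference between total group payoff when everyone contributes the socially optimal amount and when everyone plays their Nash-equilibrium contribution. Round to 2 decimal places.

Each contributed unit returns 1.4/5 = 0.2800 to its contributor — below 1 — so contributing 0 is dominant for every player. At the Nash equilibrium everyone keeps their 11, and the group total is 5 × 11 = 55.
Each contributed unit returns 1.400 to the group as a whole (0.2800 to each of 5 players), which exceeds 1, so the social optimum is full contribution: group total = 1.400 × 55 = 77.00.
Efficiency loss = 77.00 − 55 = 22.00.

22.00 tokens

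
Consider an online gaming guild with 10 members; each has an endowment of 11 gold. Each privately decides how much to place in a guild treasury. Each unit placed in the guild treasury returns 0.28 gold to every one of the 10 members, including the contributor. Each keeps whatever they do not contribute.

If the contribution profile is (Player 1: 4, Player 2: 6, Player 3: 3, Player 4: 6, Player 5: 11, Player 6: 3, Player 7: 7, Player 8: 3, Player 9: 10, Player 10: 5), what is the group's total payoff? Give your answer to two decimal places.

214.40 gold

Total contributed: 4 + 6 + 3 + 6 + 11 + 3 + 7 + 3 + 10 + 5 = 58; total kept: 10 × 11 − 58 = 52.
The guild treasury pays out 0.28 × 10 × 58 = 162.40 in aggregate.
Group total = 52 + 162.40 = 214.40.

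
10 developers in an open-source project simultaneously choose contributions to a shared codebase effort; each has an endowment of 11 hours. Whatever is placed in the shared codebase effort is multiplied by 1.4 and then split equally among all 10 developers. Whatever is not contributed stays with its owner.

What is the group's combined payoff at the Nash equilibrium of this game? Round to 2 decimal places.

Each contributed unit returns 1.4/10 = 0.1400 to its contributor — below 1 — so contributing 0 is dominant for every player. At the Nash equilibrium everyone keeps their 11, and the group total is 10 × 11 = 110.

110.00 hours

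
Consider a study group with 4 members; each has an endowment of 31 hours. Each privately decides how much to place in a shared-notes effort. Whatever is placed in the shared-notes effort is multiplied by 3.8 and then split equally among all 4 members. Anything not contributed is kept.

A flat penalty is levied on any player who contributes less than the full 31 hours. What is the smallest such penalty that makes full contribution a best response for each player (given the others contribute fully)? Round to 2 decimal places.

1.55 hours

Given the others contribute fully, the best deviation is to contribute 0 (any partial contribution still incurs the fine and gives up units whose private return 0.9500 is below 1).
Deviating from 31 to 0 saves 31 hours but forfeits the deviator's share of the drop in the shared-notes effort: 3.8/4 × 31 = 29.45.
So the deviation gain is 31 − 29.45 = 1.55, and the fine must be at least 1.55 hours to wipe it out.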